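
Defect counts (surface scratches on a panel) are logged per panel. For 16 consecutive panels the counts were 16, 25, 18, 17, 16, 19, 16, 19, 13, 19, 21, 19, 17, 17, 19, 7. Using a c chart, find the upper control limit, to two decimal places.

29.88

c̄ = (16 + 25 + 18 + 17 + 16 + 19 + 16 + 19 + 13 + 19 + 21 + 19 + 17 + 17 + 19 + 7) / 16 = 278 / 16 = 17.3750
UCL = c̄ + 3√c̄ = 17.3750 + 3 × √17.3750 = 17.3750 + 3 × 4.1683 = 29.8800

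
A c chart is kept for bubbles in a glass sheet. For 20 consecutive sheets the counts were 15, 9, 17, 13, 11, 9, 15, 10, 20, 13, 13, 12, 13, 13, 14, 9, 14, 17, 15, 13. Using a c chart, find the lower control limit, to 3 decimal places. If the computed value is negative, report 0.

2.330

c̄ = (15 + 9 + 17 + 13 + 11 + 9 + 15 + 10 + 20 + 13 + 13 + 12 + 13 + 13 + 14 + 9 + 14 + 17 + 15 + 13) / 20 = 265 / 20 = 13.2500
LCL = c̄ − 3√c̄ = 13.2500 − 3 × 3.6401 = 2.3298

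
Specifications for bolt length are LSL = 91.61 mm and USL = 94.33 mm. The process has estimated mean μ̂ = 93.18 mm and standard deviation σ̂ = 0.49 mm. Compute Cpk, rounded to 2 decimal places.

Cpu = (USL − μ̂) / (3σ̂) = (94.33 − 93.18) / (3 × 0.49) = 0.7823; Cpl = (μ̂ − LSL) / (3σ̂) = (93.18 − 91.61) / (3 × 0.49) = 1.0680; Cpk = min(Cpu, Cpl) = 0.7823

0.78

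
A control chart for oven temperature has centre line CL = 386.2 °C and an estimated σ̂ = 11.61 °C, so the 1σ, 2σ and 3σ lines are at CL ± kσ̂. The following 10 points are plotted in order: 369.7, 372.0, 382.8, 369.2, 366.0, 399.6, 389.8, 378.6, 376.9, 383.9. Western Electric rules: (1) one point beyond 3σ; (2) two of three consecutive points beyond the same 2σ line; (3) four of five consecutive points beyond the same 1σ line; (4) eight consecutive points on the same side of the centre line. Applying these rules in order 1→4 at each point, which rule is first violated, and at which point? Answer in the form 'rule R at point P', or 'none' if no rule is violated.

Zone of each point (C = within 1σ̂, B = 1σ̂–2σ̂, A = 2σ̂–3σ̂, * = beyond 3σ̂; sign = side of CL): 1:-B, 2:-B, 3:-C, 4:-B, 5:-B, 6:+B, 7:+C, 8:-C, 9:-C, 10:-C
Rule 3 (four of five consecutive points beyond the same 1σ limit) is satisfied at point 5.

rule 3 at point 5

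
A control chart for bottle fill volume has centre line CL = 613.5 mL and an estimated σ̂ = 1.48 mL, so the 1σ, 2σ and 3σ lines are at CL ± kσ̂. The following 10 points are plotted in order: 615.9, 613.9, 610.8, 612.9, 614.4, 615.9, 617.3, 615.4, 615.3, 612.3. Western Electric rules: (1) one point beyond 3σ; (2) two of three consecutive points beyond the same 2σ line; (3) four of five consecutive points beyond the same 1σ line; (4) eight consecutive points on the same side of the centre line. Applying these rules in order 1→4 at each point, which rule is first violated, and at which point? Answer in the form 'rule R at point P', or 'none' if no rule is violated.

rule 3 at point 9

Zone of each point (C = within 1σ̂, B = 1σ̂–2σ̂, A = 2σ̂–3σ̂, * = beyond 3σ̂; sign = side of CL): 1:+B, 2:+C, 3:-B, 4:-C, 5:+C, 6:+B, 7:+A, 8:+B, 9:+B, 10:-C
Rule 3 (four of five consecutive points beyond the same 1σ limit) is satisfied at point 9.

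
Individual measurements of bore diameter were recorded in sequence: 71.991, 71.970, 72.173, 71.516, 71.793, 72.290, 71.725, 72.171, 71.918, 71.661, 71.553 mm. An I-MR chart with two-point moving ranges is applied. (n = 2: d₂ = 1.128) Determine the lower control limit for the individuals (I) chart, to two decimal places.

X̄ = (71.991 + 71.970 + 72.173 + 71.516 + 71.793 + 72.290 + 71.725 + 72.171 + 71.918 + 71.661 + 71.553) / 11 = 71.8874
Moving ranges: 0.021, 0.203, 0.657, 0.277, 0.497, 0.565, 0.446, 0.253, 0.257, 0.108; M̄R̄ = 3.2840 / 10 = 0.3284
LCL = X̄ − 3·M̄R̄/d₂ = 71.8874 − 3 × 0.3284 / 1.128 = 71.0140

71.01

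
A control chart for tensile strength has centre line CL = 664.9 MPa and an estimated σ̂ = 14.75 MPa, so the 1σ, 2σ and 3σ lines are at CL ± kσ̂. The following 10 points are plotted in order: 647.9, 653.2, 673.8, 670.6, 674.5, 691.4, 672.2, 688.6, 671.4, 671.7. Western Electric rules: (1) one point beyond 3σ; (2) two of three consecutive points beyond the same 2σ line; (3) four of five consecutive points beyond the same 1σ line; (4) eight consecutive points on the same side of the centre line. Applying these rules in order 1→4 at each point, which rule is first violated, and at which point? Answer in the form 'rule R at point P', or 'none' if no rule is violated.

rule 4 at point 10

Zone of each point (C = within 1σ̂, B = 1σ̂–2σ̂, A = 2σ̂–3σ̂, * = beyond 3σ̂; sign = side of CL): 1:-B, 2:-C, 3:+C, 4:+C, 5:+C, 6:+B, 7:+C, 8:+B, 9:+C, 10:+C
Rule 4 (eight consecutive points on the same side of the centre line) is satisfied at point 10.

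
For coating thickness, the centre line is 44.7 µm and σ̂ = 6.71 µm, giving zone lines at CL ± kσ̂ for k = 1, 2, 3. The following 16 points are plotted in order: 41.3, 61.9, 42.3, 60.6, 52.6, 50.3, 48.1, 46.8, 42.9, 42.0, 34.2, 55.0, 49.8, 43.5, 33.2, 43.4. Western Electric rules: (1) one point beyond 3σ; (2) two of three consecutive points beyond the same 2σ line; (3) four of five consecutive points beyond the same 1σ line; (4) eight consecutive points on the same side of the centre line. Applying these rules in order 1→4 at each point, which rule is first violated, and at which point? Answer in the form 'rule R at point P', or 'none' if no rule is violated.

Zone of each point (C = within 1σ̂, B = 1σ̂–2σ̂, A = 2σ̂–3σ̂, * = beyond 3σ̂; sign = side of CL): 1:-C, 2:+A, 3:-C, 4:+A, 5:+B, 6:+C, 7:+C, 8:+C, 9:-C, 10:-C, 11:-B, 12:+B, 13:+C, 14:-C, 15:-B, 16:-C
Rule 2 (two of three consecutive points beyond the same 2σ limit) is satisfied at point 4.

rule 2 at point 4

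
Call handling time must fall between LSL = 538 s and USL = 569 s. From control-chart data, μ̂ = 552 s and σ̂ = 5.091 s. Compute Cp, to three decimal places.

Cp = (USL − LSL) / (6σ̂) = (569 − 538) / (6 × 5.091) = 31.0000 / 30.5460 = 1.0149

1.015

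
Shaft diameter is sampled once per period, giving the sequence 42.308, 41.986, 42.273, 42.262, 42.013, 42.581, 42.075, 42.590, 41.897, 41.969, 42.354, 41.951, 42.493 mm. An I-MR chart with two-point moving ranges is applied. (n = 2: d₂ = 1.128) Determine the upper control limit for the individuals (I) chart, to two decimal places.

X̄ = (42.308 + 41.986 + 42.273 + 42.262 + 42.013 + 42.581 + 42.075 + 42.590 + 41.897 + 41.969 + 42.354 + 41.951 + 42.493) / 13 = 42.2117
Moving ranges: 0.322, 0.287, 0.011, 0.249, 0.568, 0.506, 0.515, 0.693, 0.072, 0.385, 0.403, 0.542; M̄R̄ = 4.5530 / 12 = 0.3794
UCL = X̄ + 3·M̄R̄/d₂ = 42.2117 + 3 × 0.3794 / 1.128 = 43.2208

43.22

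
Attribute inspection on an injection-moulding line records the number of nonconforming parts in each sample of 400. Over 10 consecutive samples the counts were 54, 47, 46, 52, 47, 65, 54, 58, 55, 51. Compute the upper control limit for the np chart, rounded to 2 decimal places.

p̄ = Σdᵢ / (k·n) = 529 / (10 × 400) = 0.13225
UCL = np̄ + 3·√(np̄(1−p̄)) = 52.9000 + 3 × √(52.9000×0.86775) = 52.9000 + 3 × 6.7752 = 73.2257

73.23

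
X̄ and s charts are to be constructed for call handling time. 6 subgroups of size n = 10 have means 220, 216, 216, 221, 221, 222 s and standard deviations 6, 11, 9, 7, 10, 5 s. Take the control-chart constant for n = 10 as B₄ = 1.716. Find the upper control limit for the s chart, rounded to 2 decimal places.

13.73

s̄ = (6 + 11 + 9 + 7 + 10 + 5) / 6 = 8.0000
UCL_s = B₄·s̄ = 1.716 × 8.0000 = 13.7280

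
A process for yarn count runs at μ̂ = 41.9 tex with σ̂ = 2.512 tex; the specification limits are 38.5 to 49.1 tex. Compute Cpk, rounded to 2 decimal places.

0.45

Cpu = (USL − μ̂) / (3σ̂) = (49.1 − 41.9) / (3 × 2.512) = 0.9554; Cpl = (μ̂ − LSL) / (3σ̂) = (41.9 − 38.5) / (3 × 2.512) = 0.4512; Cpk = min(Cpu, Cpl) = 0.4512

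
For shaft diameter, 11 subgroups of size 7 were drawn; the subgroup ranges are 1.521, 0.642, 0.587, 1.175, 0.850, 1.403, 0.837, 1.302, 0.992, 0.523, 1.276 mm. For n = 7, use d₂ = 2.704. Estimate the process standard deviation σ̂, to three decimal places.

R̄ = (1.521 + 0.642 + 0.587 + 1.175 + 0.850 + 1.403 + 0.837 + 1.302 + 0.992 + 0.523 + 1.276) / 11 = 1.0098
σ̂ = R̄ / d₂ = 1.0098 / 2.704 = 0.3735

0.373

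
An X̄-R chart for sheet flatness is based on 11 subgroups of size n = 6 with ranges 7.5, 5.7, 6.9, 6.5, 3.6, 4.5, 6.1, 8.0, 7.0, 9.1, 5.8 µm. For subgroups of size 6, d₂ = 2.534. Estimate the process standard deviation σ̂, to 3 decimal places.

R̄ = (7.5 + 5.7 + 6.9 + 6.5 + 3.6 + 4.5 + 6.1 + 8.0 + 7.0 + 9.1 + 5.8) / 11 = 6.4273
σ̂ = R̄ / d₂ = 6.4273 / 2.534 = 2.5364

2.536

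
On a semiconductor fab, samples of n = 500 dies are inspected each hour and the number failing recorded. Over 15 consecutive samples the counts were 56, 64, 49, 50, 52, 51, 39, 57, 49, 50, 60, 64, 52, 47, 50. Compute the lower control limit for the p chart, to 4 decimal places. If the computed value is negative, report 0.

0.0641

p̄ = Σdᵢ / (k·n) = 790 / (15 × 500) = 0.10533
LCL = p̄ − 3·√(p̄(1−p̄)/n) = 0.10533 − 3 × 0.01373 = 0.06415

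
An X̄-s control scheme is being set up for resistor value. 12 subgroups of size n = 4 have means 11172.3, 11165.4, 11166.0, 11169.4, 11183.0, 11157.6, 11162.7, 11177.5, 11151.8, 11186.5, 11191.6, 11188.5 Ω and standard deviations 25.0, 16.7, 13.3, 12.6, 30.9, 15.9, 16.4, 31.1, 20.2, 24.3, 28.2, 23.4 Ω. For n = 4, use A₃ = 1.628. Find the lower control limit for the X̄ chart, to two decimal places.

11137.69

X̄̄ = (11172.3 + 11165.4 + 11166.0 + 11169.4 + 11183.0 + 11157.6 + 11162.7 + 11177.5 + 11151.8 + 11186.5 + 11191.6 + 11188.5) / 12 = 11172.6917
s̄ = (25.0 + 16.7 + 13.3 + 12.6 + 30.9 + 15.9 + 16.4 + 31.1 + 20.2 + 24.3 + 28.2 + 23.4) / 12 = 21.5000
LCL = X̄̄ − A₃·s̄ = 11172.6917 − 1.628 × 21.5000 = 11137.6897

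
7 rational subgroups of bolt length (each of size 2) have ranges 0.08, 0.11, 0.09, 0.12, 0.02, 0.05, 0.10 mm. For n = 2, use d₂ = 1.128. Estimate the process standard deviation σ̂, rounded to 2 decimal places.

0.07

R̄ = (0.08 + 0.11 + 0.09 + 0.12 + 0.02 + 0.05 + 0.10) / 7 = 0.0814
σ̂ = R̄ / d₂ = 0.0814 / 1.128 = 0.0722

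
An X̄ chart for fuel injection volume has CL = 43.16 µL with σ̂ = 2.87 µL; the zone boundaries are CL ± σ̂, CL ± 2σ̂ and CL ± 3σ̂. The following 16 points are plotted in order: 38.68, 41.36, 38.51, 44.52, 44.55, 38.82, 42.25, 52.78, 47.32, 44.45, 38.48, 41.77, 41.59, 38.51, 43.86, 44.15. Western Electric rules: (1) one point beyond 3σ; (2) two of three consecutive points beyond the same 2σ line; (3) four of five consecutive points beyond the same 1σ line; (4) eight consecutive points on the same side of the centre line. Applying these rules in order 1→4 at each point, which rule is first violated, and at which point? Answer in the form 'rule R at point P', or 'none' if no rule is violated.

rule 1 at point 8

Zone of each point (C = within 1σ̂, B = 1σ̂–2σ̂, A = 2σ̂–3σ̂, * = beyond 3σ̂; sign = side of CL): 1:-B, 2:-C, 3:-B, 4:+C, 5:+C, 6:-B, 7:-C, 8:+*, 9:+B, 10:+C, 11:-B, 12:-C, 13:-C, 14:-B, 15:+C, 16:+C
Rule 1 (one point beyond the 3σ limits) is satisfied at point 8.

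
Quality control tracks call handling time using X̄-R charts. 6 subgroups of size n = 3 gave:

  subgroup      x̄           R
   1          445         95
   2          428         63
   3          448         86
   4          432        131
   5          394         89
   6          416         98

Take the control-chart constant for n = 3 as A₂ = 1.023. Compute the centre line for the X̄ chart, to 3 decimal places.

X̄̄ = (445 + 428 + 448 + 432 + 394 + 416) / 6 = 2563.0000 / 6 = 427.1667
CL = X̄̄ = 427.1667

427.167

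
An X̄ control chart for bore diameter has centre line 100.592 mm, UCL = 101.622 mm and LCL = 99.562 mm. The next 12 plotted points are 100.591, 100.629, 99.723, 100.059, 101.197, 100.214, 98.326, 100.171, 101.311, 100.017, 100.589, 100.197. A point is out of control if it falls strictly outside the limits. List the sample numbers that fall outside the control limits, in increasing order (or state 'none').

7

Compare each point to [99.562, 101.622]: sample 7 = 98.326 < LCL.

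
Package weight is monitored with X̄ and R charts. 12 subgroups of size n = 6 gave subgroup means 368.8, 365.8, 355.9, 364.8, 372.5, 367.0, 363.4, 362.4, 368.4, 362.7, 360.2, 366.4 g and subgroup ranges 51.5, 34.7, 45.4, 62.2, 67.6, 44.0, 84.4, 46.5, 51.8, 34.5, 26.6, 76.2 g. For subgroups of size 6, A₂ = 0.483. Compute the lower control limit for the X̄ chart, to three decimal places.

X̄̄ = (368.8 + 365.8 + 355.9 + 364.8 + 372.5 + 367.0 + 363.4 + 362.4 + 368.4 + 362.7 + 360.2 + 366.4) / 12 = 4378.3000 / 12 = 364.8583
R̄ = (51.5 + 34.7 + 45.4 + 62.2 + 67.6 + 44.0 + 84.4 + 46.5 + 51.8 + 34.5 + 26.6 + 76.2) / 12 = 625.4000 / 12 = 52.1167
LCL = X̄̄ − A₂·R̄ = 364.8583 − 0.483 × 52.1167 = 339.6860

339.686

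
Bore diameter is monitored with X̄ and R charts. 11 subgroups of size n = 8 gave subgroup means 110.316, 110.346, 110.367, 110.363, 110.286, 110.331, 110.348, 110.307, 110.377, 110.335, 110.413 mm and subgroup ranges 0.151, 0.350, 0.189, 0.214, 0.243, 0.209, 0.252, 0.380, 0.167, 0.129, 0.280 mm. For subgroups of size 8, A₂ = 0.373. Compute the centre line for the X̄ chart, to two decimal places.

110.34

X̄̄ = (110.316 + 110.346 + 110.367 + 110.363 + 110.286 + 110.331 + 110.348 + 110.307 + 110.377 + 110.335 + 110.413) / 11 = 1213.7890 / 11 = 110.3445
CL = X̄̄ = 110.3445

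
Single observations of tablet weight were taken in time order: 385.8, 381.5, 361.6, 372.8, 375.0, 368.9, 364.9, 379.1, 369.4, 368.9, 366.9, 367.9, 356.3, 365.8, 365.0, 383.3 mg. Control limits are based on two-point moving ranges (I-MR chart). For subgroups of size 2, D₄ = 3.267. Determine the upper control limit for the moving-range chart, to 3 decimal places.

25.112

Moving ranges: 4.3, 19.9, 11.2, 2.2, 6.1, 4.0, 14.2, 9.7, 0.5, 2.0, 1.0, 11.6, 9.5, 0.8, 18.3; M̄R̄ = 115.3000 / 15 = 7.6867
UCL_MR = D₄·M̄R̄ = 3.267 × 7.6867 = 25.1123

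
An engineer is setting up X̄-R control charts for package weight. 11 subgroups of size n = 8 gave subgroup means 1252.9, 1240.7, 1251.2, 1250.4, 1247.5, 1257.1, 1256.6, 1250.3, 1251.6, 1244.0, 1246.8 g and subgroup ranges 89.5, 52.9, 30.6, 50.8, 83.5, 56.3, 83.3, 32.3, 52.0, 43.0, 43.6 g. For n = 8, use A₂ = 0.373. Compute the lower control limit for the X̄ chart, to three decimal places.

1228.969

X̄̄ = (1252.9 + 1240.7 + 1251.2 + 1250.4 + 1247.5 + 1257.1 + 1256.6 + 1250.3 + 1251.6 + 1244.0 + 1246.8) / 11 = 13749.1000 / 11 = 1249.9182
R̄ = (89.5 + 52.9 + 30.6 + 50.8 + 83.5 + 56.3 + 83.3 + 32.3 + 52.0 + 43.0 + 43.6) / 11 = 617.8000 / 11 = 56.1636
LCL = X̄̄ − A₂·R̄ = 1249.9182 − 0.373 × 56.1636 = 1228.9691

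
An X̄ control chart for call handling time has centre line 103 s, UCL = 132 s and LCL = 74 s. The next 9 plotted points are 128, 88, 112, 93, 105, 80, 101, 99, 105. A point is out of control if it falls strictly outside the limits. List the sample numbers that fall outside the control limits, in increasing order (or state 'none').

none

All 9 points lie within [74, 132].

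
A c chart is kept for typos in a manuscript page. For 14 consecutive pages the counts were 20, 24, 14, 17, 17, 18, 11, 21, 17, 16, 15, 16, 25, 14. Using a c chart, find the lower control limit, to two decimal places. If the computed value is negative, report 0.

c̄ = (20 + 24 + 14 + 17 + 17 + 18 + 11 + 21 + 17 + 16 + 15 + 16 + 25 + 14) / 14 = 245 / 14 = 17.5000
LCL = c̄ − 3√c̄ = 17.5000 − 3 × 4.1833 = 4.9501

4.95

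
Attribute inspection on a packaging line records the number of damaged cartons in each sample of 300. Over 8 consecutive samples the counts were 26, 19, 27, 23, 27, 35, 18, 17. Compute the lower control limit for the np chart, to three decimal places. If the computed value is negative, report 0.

p̄ = Σdᵢ / (k·n) = 192 / (8 × 300) = 0.08000
LCL = np̄ − 3·√(np̄(1−p̄)) = 24.0000 − 3 × 4.6989 = 9.9032

9.903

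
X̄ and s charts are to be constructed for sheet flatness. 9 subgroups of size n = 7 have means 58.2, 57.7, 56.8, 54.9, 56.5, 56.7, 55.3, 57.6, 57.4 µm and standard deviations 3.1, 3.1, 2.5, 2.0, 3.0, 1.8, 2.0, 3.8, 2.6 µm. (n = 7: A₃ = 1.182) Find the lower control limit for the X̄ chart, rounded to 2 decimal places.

53.65

X̄̄ = (58.2 + 57.7 + 56.8 + 54.9 + 56.5 + 56.7 + 55.3 + 57.6 + 57.4) / 9 = 56.7889
s̄ = (3.1 + 3.1 + 2.5 + 2.0 + 3.0 + 1.8 + 2.0 + 3.8 + 2.6) / 9 = 2.6556
LCL = X̄̄ − A₃·s̄ = 56.7889 − 1.182 × 2.6556 = 53.6500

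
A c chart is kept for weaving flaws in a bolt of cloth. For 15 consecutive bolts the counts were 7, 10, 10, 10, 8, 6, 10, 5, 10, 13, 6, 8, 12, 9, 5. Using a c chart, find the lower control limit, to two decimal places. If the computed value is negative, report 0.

c̄ = (7 + 10 + 10 + 10 + 8 + 6 + 10 + 5 + 10 + 13 + 6 + 8 + 12 + 9 + 5) / 15 = 129 / 15 = 8.6000
LCL = c̄ − 3√c̄ = 8.6000 − 3 × 2.9326 = -0.1977 → 0 (cannot be negative)

0.00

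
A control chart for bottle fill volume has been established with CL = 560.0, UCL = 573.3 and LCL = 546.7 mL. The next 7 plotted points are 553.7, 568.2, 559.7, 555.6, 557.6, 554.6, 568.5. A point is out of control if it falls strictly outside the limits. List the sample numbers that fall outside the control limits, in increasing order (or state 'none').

All 7 points lie within [546.7, 573.3].

none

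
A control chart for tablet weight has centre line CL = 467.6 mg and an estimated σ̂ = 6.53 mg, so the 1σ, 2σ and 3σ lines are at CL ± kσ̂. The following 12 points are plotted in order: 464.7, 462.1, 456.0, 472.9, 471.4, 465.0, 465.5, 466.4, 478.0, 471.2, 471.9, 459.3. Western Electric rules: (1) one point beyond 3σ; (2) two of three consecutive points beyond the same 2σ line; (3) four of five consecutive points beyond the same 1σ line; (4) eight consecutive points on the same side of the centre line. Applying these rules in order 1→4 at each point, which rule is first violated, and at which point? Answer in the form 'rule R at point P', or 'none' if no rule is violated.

Zone of each point (C = within 1σ̂, B = 1σ̂–2σ̂, A = 2σ̂–3σ̂, * = beyond 3σ̂; sign = side of CL): 1:-C, 2:-C, 3:-B, 4:+C, 5:+C, 6:-C, 7:-C, 8:-C, 9:+B, 10:+C, 11:+C, 12:-B
No rule fires across all 12 points.

none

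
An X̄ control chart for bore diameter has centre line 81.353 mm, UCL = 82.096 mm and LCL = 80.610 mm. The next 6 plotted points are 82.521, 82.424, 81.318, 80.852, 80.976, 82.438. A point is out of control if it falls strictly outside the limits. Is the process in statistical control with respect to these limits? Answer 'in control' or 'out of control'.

Compare each point to [80.610, 82.096]: sample 1 = 82.521 > UCL; sample 2 = 82.424 > UCL; sample 6 = 82.438 > UCL.

out of control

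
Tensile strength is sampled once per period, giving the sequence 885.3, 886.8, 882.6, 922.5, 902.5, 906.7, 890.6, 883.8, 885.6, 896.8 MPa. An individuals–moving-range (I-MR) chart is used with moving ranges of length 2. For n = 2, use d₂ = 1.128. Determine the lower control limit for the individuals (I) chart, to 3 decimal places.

X̄ = (885.3 + 886.8 + 882.6 + 922.5 + 902.5 + 906.7 + 890.6 + 883.8 + 885.6 + 896.8) / 10 = 894.3200
Moving ranges: 1.5, 4.2, 39.9, 20.0, 4.2, 16.1, 6.8, 1.8, 11.2; M̄R̄ = 105.7000 / 9 = 11.7444
LCL = X̄ − 3·M̄R̄/d₂ = 894.3200 − 3 × 11.7444 / 1.128 = 863.0848

863.085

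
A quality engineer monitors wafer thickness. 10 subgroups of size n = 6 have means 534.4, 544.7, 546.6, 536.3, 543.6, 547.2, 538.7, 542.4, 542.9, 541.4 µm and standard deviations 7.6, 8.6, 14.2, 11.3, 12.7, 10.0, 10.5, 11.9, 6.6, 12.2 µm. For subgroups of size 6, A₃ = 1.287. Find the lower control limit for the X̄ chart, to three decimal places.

528.229

X̄̄ = (534.4 + 544.7 + 546.6 + 536.3 + 543.6 + 547.2 + 538.7 + 542.4 + 542.9 + 541.4) / 10 = 541.8200
s̄ = (7.6 + 8.6 + 14.2 + 11.3 + 12.7 + 10.0 + 10.5 + 11.9 + 6.6 + 12.2) / 10 = 10.5600
LCL = X̄̄ − A₃·s̄ = 541.8200 − 1.287 × 10.5600 = 528.2293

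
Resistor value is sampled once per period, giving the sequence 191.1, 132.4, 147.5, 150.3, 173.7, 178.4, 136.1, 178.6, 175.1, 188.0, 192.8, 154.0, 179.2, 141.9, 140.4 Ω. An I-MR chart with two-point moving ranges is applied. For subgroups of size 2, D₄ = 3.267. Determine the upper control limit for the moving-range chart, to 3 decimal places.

73.157

Moving ranges: 58.7, 15.1, 2.8, 23.4, 4.7, 42.3, 42.5, 3.5, 12.9, 4.8, 38.8, 25.2, 37.3, 1.5; M̄R̄ = 313.5000 / 14 = 22.3929
UCL_MR = D₄·M̄R̄ = 3.267 × 22.3929 = 73.1575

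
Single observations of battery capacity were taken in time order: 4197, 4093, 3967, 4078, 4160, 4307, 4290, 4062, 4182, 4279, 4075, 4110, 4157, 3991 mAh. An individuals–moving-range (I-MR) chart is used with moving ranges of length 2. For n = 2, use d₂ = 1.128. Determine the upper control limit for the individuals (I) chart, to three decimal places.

4442.744

X̄ = (4197 + 4093 + 3967 + 4078 + 4160 + 4307 + 4290 + 4062 + 4182 + 4279 + 4075 + 4110 + 4157 + 3991) / 14 = 4139.1429
Moving ranges: 104, 126, 111, 82, 147, 17, 228, 120, 97, 204, 35, 47, 166; M̄R̄ = 1484.0000 / 13 = 114.1538
UCL = X̄ + 3·M̄R̄/d₂ = 4139.1429 + 3 × 114.1538 / 1.128 = 4442.7435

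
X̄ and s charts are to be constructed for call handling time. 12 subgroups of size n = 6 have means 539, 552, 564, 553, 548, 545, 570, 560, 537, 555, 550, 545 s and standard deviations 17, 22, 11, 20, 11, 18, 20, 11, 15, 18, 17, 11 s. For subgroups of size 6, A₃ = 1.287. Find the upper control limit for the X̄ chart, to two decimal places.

571.98

X̄̄ = (539 + 552 + 564 + 553 + 548 + 545 + 570 + 560 + 537 + 555 + 550 + 545) / 12 = 551.5000
s̄ = (17 + 22 + 11 + 20 + 11 + 18 + 20 + 11 + 15 + 18 + 17 + 11) / 12 = 15.9167
UCL = X̄̄ + A₃·s̄ = 551.5000 + 1.287 × 15.9167 = 571.9847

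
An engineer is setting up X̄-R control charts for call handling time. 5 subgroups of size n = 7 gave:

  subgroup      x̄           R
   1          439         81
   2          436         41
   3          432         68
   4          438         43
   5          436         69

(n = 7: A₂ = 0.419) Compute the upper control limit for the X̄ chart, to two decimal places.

X̄̄ = (439 + 436 + 432 + 438 + 436) / 5 = 2181.0000 / 5 = 436.2000
R̄ = (81 + 41 + 68 + 43 + 69) / 5 = 302.0000 / 5 = 60.4000
UCL = X̄̄ + A₂·R̄ = 436.2000 + 0.419 × 60.4000 = 461.5076

461.51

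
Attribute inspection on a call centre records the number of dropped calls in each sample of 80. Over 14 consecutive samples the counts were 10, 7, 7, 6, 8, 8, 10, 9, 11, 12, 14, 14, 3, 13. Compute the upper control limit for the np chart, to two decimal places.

18.08

p̄ = Σdᵢ / (k·n) = 132 / (14 × 80) = 0.11786
UCL = np̄ + 3·√(np̄(1−p̄)) = 9.4286 + 3 × √(9.4286×0.88214) = 9.4286 + 3 × 2.8840 = 18.0805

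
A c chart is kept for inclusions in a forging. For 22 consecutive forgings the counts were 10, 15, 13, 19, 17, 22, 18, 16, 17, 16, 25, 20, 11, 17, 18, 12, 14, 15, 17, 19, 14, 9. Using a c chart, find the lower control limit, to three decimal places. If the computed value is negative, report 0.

4.057

c̄ = (10 + 15 + 13 + 19 + 17 + 22 + 18 + 16 + 17 + 16 + 25 + 20 + 11 + 17 + 18 + 12 + 14 + 15 + 17 + 19 + 14 + 9) / 22 = 354 / 22 = 16.0909
LCL = c̄ − 3√c̄ = 16.0909 − 3 × 4.0113 = 4.0569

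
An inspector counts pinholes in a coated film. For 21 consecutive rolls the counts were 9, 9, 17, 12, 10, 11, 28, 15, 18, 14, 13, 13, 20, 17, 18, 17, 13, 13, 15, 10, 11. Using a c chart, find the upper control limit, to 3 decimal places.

c̄ = (9 + 9 + 17 + 12 + 10 + 11 + 28 + 15 + 18 + 14 + 13 + 13 + 20 + 17 + 18 + 17 + 13 + 13 + 15 + 10 + 11) / 21 = 303 / 21 = 14.4286
UCL = c̄ + 3√c̄ = 14.4286 + 3 × √14.4286 = 14.4286 + 3 × 3.7985 = 25.8241

25.824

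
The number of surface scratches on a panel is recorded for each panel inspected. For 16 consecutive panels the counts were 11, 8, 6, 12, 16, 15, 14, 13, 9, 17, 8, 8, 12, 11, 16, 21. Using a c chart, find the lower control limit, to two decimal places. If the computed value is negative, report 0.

c̄ = (11 + 8 + 6 + 12 + 16 + 15 + 14 + 13 + 9 + 17 + 8 + 8 + 12 + 11 + 16 + 21) / 16 = 197 / 16 = 12.3125
LCL = c̄ − 3√c̄ = 12.3125 − 3 × 3.5089 = 1.7857

1.79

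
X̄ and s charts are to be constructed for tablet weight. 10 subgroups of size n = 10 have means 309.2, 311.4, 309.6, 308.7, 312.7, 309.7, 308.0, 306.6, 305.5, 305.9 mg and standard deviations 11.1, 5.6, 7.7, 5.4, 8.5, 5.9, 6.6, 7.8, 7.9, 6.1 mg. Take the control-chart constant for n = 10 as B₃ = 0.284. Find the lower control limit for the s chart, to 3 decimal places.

2.062

s̄ = (11.1 + 5.6 + 7.7 + 5.4 + 8.5 + 5.9 + 6.6 + 7.8 + 7.9 + 6.1) / 10 = 7.2600
LCL_s = B₃·s̄ = 0.284 × 7.2600 = 2.0618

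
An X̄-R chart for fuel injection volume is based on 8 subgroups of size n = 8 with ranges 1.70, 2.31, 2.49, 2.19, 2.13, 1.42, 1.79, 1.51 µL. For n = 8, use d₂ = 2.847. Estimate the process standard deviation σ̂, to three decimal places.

R̄ = (1.70 + 2.31 + 2.49 + 2.19 + 2.13 + 1.42 + 1.79 + 1.51) / 8 = 1.9425
σ̂ = R̄ / d₂ = 1.9425 / 2.847 = 0.6823

0.682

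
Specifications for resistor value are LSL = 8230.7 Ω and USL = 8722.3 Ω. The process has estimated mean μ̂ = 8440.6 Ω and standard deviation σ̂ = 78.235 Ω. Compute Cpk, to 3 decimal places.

0.894

Cpu = (USL − μ̂) / (3σ̂) = (8722.3 − 8440.6) / (3 × 78.235) = 1.2002; Cpl = (μ̂ − LSL) / (3σ̂) = (8440.6 − 8230.7) / (3 × 78.235) = 0.8943; Cpk = min(Cpu, Cpl) = 0.8943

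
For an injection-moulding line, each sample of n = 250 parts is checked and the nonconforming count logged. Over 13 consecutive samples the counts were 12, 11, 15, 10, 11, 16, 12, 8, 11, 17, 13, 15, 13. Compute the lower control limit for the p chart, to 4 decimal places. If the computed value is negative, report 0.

0.0089

p̄ = Σdᵢ / (k·n) = 164 / (13 × 250) = 0.05046
LCL = p̄ − 3·√(p̄(1−p̄)/n) = 0.05046 − 3 × 0.01384 = 0.00893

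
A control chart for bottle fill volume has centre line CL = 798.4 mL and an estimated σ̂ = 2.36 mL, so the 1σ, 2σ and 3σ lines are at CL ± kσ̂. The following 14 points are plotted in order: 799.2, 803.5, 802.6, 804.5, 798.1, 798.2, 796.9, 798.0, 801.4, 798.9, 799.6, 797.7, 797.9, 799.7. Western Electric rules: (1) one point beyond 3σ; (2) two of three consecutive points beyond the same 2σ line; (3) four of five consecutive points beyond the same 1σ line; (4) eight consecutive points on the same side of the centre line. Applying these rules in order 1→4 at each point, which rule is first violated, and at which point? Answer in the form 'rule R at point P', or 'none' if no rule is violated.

Zone of each point (C = within 1σ̂, B = 1σ̂–2σ̂, A = 2σ̂–3σ̂, * = beyond 3σ̂; sign = side of CL): 1:+C, 2:+A, 3:+B, 4:+A, 5:-C, 6:-C, 7:-C, 8:-C, 9:+B, 10:+C, 11:+C, 12:-C, 13:-C, 14:+C
Rule 2 (two of three consecutive points beyond the same 2σ limit) is satisfied at point 4.

rule 2 at point 4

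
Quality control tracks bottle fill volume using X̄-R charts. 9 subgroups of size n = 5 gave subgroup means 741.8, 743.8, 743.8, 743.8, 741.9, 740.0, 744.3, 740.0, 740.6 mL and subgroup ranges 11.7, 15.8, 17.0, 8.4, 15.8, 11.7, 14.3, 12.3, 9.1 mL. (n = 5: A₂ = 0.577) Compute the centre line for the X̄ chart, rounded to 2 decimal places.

X̄̄ = (741.8 + 743.8 + 743.8 + 743.8 + 741.9 + 740.0 + 744.3 + 740.0 + 740.6) / 9 = 6680.0000 / 9 = 742.2222
CL = X̄̄ = 742.2222

742.22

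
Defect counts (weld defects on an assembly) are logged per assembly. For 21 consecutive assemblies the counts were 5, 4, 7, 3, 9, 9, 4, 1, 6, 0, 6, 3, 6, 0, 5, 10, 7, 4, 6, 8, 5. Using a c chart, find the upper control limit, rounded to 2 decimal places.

c̄ = (5 + 4 + 7 + 3 + 9 + 9 + 4 + 1 + 6 + 0 + 6 + 3 + 6 + 0 + 5 + 10 + 7 + 4 + 6 + 8 + 5) / 21 = 108 / 21 = 5.1429
UCL = c̄ + 3√c̄ = 5.1429 + 3 × √5.1429 = 5.1429 + 3 × 2.2678 = 11.9462

11.95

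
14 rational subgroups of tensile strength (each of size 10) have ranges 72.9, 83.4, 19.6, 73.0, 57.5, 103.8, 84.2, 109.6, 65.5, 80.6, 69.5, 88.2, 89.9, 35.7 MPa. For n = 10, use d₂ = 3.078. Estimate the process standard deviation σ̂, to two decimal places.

R̄ = (72.9 + 83.4 + 19.6 + 73.0 + 57.5 + 103.8 + 84.2 + 109.6 + 65.5 + 80.6 + 69.5 + 88.2 + 89.9 + 35.7) / 14 = 73.8143
σ̂ = R̄ / d₂ = 73.8143 / 3.078 = 23.9812

23.98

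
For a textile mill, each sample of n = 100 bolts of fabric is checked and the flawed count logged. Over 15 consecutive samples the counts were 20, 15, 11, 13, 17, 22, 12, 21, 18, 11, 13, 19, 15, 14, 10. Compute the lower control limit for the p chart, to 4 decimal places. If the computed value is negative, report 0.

p̄ = Σdᵢ / (k·n) = 231 / (15 × 100) = 0.15400
LCL = p̄ − 3·√(p̄(1−p̄)/n) = 0.15400 − 3 × 0.03609 = 0.04572

0.0457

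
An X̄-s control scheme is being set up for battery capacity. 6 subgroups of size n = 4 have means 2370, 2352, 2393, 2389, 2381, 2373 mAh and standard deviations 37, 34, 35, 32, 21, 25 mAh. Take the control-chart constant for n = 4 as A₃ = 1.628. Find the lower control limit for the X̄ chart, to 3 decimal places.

2326.408

X̄̄ = (2370 + 2352 + 2393 + 2389 + 2381 + 2373) / 6 = 2376.3333
s̄ = (37 + 34 + 35 + 32 + 21 + 25) / 6 = 30.6667
LCL = X̄̄ − A₃·s̄ = 2376.3333 − 1.628 × 30.6667 = 2326.4080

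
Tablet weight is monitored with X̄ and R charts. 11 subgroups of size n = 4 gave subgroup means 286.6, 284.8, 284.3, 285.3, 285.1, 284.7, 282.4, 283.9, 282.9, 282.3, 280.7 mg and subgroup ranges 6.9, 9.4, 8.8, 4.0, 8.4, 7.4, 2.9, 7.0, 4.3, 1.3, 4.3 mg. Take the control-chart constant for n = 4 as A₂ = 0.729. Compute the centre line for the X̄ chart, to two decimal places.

283.91

X̄̄ = (286.6 + 284.8 + 284.3 + 285.3 + 285.1 + 284.7 + 282.4 + 283.9 + 282.9 + 282.3 + 280.7) / 11 = 3123.0000 / 11 = 283.9091
CL = X̄̄ = 283.9091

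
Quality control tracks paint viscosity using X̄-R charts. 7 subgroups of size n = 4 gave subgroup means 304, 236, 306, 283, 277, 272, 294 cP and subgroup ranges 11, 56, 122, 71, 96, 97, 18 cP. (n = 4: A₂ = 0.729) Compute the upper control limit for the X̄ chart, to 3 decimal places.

330.766

X̄̄ = (304 + 236 + 306 + 283 + 277 + 272 + 294) / 7 = 1972.0000 / 7 = 281.7143
R̄ = (11 + 56 + 122 + 71 + 96 + 97 + 18) / 7 = 471.0000 / 7 = 67.2857
UCL = X̄̄ + A₂·R̄ = 281.7143 + 0.729 × 67.2857 = 330.7656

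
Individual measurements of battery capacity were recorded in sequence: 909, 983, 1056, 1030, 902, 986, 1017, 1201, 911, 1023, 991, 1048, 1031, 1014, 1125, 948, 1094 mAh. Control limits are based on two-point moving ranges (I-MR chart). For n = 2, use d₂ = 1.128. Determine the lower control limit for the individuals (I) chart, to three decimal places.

X̄ = (909 + 983 + 1056 + 1030 + 902 + 986 + 1017 + 1201 + 911 + 1023 + 991 + 1048 + 1031 + 1014 + 1125 + 948 + 1094) / 17 = 1015.8235
Moving ranges: 74, 73, 26, 128, 84, 31, 184, 290, 112, 32, 57, 17, 17, 111, 177, 146; M̄R̄ = 1559.0000 / 16 = 97.4375
LCL = X̄ − 3·M̄R̄/d₂ = 1015.8235 − 3 × 97.4375 / 1.128 = 756.6812

756.681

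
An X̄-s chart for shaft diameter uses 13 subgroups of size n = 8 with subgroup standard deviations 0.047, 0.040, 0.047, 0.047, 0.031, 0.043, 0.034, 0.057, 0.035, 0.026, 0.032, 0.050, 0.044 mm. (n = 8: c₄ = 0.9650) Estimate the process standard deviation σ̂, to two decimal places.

0.04

s̄ = (0.047 + 0.040 + 0.047 + 0.047 + 0.031 + 0.043 + 0.034 + 0.057 + 0.035 + 0.026 + 0.032 + 0.050 + 0.044) / 13 = 0.0410
σ̂ = s̄ / c₄ = 0.0410 / 0.9650 = 0.0425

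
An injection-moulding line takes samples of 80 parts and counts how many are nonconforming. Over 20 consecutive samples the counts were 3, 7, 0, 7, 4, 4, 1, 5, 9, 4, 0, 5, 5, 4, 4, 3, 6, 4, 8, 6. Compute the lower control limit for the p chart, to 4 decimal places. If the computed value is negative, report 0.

0.0000

p̄ = Σdᵢ / (k·n) = 89 / (20 × 80) = 0.05563
LCL = p̄ − 3·√(p̄(1−p̄)/n) = 0.05563 − 3 × 0.02562 = -0.02125 → 0 (negative, so LCL = 0)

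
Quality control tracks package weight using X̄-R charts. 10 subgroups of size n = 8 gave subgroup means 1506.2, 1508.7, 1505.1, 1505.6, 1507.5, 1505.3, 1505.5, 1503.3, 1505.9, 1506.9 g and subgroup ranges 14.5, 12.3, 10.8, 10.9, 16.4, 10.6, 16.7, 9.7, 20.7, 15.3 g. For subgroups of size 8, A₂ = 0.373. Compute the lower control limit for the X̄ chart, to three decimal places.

X̄̄ = (1506.2 + 1508.7 + 1505.1 + 1505.6 + 1507.5 + 1505.3 + 1505.5 + 1503.3 + 1505.9 + 1506.9) / 10 = 15060.0000 / 10 = 1506.0000
R̄ = (14.5 + 12.3 + 10.8 + 10.9 + 16.4 + 10.6 + 16.7 + 9.7 + 20.7 + 15.3) / 10 = 137.9000 / 10 = 13.7900
LCL = X̄̄ − A₂·R̄ = 1506.0000 − 0.373 × 13.7900 = 1500.8563

1500.856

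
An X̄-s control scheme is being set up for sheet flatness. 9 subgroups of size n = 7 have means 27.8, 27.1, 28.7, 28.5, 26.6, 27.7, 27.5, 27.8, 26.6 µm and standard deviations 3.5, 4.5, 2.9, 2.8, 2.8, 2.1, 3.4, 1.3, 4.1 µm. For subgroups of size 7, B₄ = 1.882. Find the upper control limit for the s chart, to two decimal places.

s̄ = (3.5 + 4.5 + 2.9 + 2.8 + 2.8 + 2.1 + 3.4 + 1.3 + 4.1) / 9 = 3.0444
UCL_s = B₄·s̄ = 1.882 × 3.0444 = 5.7296

5.73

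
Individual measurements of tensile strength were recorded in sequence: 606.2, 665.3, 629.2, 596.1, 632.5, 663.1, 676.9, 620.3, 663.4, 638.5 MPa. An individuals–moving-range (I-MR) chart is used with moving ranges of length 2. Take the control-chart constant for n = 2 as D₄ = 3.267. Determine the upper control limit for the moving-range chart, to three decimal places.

Moving ranges: 59.1, 36.1, 33.1, 36.4, 30.6, 13.8, 56.6, 43.1, 24.9; M̄R̄ = 333.7000 / 9 = 37.0778
UCL_MR = D₄·M̄R̄ = 3.267 × 37.0778 = 121.1331

121.133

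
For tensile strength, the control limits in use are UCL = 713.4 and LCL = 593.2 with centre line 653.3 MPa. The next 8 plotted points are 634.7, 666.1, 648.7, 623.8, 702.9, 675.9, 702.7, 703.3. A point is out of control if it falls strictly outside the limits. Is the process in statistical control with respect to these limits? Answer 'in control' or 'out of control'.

All 8 points lie within [593.2, 713.4].

in control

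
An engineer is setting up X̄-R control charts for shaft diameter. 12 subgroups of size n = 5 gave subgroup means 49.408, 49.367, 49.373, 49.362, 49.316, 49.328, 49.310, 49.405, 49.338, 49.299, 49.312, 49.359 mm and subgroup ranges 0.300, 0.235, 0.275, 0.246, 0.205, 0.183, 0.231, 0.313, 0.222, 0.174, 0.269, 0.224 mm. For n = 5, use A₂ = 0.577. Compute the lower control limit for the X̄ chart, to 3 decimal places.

49.210

X̄̄ = (49.408 + 49.367 + 49.373 + 49.362 + 49.316 + 49.328 + 49.310 + 49.405 + 49.338 + 49.299 + 49.312 + 49.359) / 12 = 592.1770 / 12 = 49.3481
R̄ = (0.300 + 0.235 + 0.275 + 0.246 + 0.205 + 0.183 + 0.231 + 0.313 + 0.222 + 0.174 + 0.269 + 0.224) / 12 = 2.8770 / 12 = 0.2397
LCL = X̄̄ − A₂·R̄ = 49.3481 − 0.577 × 0.2397 = 49.2097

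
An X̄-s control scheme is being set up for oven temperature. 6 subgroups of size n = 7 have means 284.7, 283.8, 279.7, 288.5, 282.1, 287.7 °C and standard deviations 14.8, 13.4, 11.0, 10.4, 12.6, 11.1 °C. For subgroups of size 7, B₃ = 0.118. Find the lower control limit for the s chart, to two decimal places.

1.44

s̄ = (14.8 + 13.4 + 11.0 + 10.4 + 12.6 + 11.1) / 6 = 12.2167
LCL_s = B₃·s̄ = 0.118 × 12.2167 = 1.4416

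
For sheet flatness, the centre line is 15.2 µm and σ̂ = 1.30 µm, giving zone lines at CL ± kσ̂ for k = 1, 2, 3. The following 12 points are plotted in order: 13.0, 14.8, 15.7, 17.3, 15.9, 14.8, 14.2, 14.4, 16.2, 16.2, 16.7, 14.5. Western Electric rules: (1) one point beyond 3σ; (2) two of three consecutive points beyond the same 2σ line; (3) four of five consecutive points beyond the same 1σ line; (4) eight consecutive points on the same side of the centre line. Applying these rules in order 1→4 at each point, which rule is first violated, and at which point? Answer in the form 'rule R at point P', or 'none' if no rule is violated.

Zone of each point (C = within 1σ̂, B = 1σ̂–2σ̂, A = 2σ̂–3σ̂, * = beyond 3σ̂; sign = side of CL): 1:-B, 2:-C, 3:+C, 4:+B, 5:+C, 6:-C, 7:-C, 8:-C, 9:+C, 10:+C, 11:+B, 12:-C
No rule fires across all 12 points.

none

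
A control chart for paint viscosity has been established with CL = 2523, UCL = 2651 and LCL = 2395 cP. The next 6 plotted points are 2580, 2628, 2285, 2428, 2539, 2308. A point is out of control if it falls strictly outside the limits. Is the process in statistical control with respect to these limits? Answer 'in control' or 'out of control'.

out of control

Compare each point to [2395, 2651]: sample 3 = 2285 < LCL; sample 6 = 2308 < LCL.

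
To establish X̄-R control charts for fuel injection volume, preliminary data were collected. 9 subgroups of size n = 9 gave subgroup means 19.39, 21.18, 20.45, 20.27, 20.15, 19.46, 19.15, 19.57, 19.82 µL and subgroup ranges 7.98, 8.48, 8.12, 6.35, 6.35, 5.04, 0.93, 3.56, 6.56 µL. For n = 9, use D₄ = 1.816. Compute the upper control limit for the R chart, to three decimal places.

R̄ = (7.98 + 8.48 + 8.12 + 6.35 + 6.35 + 5.04 + 0.93 + 3.56 + 6.56) / 9 = 53.3700 / 9 = 5.9300
UCL_R = D₄·R̄ = 1.816 × 5.9300 = 10.7689

10.769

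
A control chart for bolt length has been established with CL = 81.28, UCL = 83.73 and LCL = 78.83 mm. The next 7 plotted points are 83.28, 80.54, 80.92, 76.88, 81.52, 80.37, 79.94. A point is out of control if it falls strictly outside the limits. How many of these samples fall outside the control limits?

Compare each point to [78.83, 83.73]: sample 4 = 76.88 < LCL.

1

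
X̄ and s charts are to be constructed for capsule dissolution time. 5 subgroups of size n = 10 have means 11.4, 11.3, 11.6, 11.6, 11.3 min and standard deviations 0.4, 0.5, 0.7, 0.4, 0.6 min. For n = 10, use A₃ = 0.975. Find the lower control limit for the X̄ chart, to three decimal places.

X̄̄ = (11.4 + 11.3 + 11.6 + 11.6 + 11.3) / 5 = 11.4400
s̄ = (0.4 + 0.5 + 0.7 + 0.4 + 0.6) / 5 = 0.5200
LCL = X̄̄ − A₃·s̄ = 11.4400 − 0.975 × 0.5200 = 10.9330

10.933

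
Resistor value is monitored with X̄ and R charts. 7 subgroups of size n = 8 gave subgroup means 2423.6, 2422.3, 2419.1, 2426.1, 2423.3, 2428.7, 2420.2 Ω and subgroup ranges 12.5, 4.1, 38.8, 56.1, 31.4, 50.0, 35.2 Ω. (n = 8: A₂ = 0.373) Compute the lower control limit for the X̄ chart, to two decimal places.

2411.17

X̄̄ = (2423.6 + 2422.3 + 2419.1 + 2426.1 + 2423.3 + 2428.7 + 2420.2) / 7 = 16963.3000 / 7 = 2423.3286
R̄ = (12.5 + 4.1 + 38.8 + 56.1 + 31.4 + 50.0 + 35.2) / 7 = 228.1000 / 7 = 32.5857
LCL = X̄̄ − A₂·R̄ = 2423.3286 − 0.373 × 32.5857 = 2411.1741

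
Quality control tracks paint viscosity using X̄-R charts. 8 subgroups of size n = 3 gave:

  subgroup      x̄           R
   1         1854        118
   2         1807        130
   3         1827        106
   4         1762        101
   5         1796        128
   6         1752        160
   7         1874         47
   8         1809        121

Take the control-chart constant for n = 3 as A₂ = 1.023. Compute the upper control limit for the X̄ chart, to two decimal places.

1926.62

X̄̄ = (1854 + 1807 + 1827 + 1762 + 1796 + 1752 + 1874 + 1809) / 8 = 14481.0000 / 8 = 1810.1250
R̄ = (118 + 130 + 106 + 101 + 128 + 160 + 47 + 121) / 8 = 911.0000 / 8 = 113.8750
UCL = X̄̄ + A₂·R̄ = 1810.1250 + 1.023 × 113.8750 = 1926.6191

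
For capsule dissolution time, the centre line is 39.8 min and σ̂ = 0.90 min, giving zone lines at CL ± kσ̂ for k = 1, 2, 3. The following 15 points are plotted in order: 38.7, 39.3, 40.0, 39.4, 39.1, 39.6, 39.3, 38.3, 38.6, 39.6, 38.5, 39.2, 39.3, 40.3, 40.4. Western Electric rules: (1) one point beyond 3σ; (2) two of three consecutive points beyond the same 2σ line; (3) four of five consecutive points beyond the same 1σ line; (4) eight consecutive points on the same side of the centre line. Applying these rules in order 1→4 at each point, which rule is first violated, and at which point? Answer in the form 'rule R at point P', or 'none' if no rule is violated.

Zone of each point (C = within 1σ̂, B = 1σ̂–2σ̂, A = 2σ̂–3σ̂, * = beyond 3σ̂; sign = side of CL): 1:-B, 2:-C, 3:+C, 4:-C, 5:-C, 6:-C, 7:-C, 8:-B, 9:-B, 10:-C, 11:-B, 12:-C, 13:-C, 14:+C, 15:+C
Rule 4 (eight consecutive points on the same side of the centre line) is satisfied at point 11.

rule 4 at point 11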